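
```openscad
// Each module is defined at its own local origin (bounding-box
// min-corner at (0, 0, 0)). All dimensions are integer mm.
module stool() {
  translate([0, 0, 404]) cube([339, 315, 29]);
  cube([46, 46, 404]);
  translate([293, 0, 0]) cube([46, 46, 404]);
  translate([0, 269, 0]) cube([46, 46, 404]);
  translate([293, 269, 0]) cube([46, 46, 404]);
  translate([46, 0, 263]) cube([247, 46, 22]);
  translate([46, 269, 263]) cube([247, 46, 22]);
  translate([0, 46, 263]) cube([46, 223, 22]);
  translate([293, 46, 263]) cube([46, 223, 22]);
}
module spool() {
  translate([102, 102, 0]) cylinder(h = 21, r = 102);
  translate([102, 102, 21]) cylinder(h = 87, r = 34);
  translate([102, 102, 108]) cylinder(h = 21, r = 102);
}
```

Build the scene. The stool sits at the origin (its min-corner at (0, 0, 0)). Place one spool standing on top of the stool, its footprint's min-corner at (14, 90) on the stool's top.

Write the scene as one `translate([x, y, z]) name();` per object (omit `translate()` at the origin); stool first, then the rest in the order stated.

stool();
translate([14, 90, 433]) spool();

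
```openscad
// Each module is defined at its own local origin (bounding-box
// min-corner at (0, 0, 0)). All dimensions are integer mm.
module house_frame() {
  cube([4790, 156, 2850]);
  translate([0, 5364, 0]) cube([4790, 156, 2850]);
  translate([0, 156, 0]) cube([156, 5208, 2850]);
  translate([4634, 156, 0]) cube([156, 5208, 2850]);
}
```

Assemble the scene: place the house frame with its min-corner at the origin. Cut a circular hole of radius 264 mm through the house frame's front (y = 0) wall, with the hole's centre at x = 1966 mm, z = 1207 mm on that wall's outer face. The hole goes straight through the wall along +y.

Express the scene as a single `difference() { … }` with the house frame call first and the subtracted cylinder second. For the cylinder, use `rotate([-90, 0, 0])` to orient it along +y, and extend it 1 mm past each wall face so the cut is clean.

difference() {
  house_frame();
  translate([1966, -1, 1207]) rotate([-90, 0, 0]) cylinder(h = 158, r = 264);
}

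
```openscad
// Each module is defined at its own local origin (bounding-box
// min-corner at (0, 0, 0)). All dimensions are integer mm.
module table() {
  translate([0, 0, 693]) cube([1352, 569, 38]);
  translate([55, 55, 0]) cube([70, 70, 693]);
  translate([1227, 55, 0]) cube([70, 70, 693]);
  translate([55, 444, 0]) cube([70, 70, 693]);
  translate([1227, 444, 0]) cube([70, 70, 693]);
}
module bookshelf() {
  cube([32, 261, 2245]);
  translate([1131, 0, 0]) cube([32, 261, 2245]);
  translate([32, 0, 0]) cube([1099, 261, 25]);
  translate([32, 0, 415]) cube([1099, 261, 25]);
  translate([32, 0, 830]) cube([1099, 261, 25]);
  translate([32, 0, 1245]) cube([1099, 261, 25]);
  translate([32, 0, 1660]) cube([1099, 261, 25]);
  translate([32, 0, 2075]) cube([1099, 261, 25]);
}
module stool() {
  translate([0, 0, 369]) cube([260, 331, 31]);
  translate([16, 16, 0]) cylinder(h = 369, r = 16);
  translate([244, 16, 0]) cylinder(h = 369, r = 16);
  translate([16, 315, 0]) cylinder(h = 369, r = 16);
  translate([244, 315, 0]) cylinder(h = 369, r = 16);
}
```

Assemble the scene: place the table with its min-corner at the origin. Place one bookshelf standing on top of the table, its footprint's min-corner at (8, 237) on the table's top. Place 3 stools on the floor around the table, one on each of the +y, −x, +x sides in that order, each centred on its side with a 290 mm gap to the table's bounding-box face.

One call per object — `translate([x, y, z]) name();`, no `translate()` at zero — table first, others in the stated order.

table();
translate([8, 237, 731]) bookshelf();
translate([546, 859, 0]) stool();
translate([-550, 119, 0]) stool();
translate([1642, 119, 0]) stool();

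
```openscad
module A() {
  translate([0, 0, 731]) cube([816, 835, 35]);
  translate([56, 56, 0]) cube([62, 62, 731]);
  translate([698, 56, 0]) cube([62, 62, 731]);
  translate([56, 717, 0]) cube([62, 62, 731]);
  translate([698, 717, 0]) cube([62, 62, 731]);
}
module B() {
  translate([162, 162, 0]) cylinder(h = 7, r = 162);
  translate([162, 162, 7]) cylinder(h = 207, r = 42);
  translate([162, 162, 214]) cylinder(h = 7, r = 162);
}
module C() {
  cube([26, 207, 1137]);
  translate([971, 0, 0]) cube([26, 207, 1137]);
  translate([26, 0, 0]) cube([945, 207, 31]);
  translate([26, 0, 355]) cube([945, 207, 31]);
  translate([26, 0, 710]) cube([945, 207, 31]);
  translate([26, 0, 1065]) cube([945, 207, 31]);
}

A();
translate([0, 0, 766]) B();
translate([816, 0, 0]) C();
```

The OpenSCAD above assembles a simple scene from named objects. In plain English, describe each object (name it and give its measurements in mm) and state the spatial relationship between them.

A is a table with a 816×835 mm rectangular top, 35 mm thick, top surface at z = 766 mm, supported by four 62×62 mm square legs, each inset 56 mm from the nearest pair of top edges, running from the floor.

B is a spool: two coaxial disc flanges of radius 162 mm and thickness 7 mm, joined by a core cylinder of radius 42 mm and height 207 mm. The lower flange rests on z = 0 and the three cylinders share a vertical axis.

C is a bookshelf 997 mm wide overall, 207 mm deep and 1137 mm tall. The two sides are 26 mm thick vertical panels. 4 horizontal shelves of 31 mm thickness span between the inner faces of the sides; the lowest shelf sits on the floor and shelves are stacked with a clear vertical gap of 324 mm between each pair.

The spool is on top of the table. The bookshelf is against the table's +x side, with their −y faces flush.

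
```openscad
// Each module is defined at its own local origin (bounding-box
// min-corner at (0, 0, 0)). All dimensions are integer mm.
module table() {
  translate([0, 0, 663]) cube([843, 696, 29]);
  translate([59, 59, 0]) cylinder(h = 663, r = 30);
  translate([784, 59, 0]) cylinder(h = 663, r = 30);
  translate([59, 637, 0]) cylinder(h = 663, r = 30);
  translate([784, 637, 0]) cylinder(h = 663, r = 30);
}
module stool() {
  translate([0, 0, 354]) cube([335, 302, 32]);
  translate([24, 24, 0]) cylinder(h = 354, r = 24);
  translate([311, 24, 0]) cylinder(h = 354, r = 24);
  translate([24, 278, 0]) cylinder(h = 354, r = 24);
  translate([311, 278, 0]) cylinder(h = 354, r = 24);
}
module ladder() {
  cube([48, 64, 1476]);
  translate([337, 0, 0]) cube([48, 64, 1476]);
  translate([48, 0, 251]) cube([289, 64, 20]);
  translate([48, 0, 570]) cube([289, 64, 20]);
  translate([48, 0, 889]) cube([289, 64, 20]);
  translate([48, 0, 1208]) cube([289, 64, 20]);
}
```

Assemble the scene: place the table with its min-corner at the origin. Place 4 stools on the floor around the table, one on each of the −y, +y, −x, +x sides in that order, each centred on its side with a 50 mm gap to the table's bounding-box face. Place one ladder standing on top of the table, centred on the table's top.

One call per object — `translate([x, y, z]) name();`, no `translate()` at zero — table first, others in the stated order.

table();
translate([254, -352, 0]) stool();
translate([254, 746, 0]) stool();
translate([-385, 197, 0]) stool();
translate([893, 197, 0]) stool();
translate([229, 316, 692]) ladder();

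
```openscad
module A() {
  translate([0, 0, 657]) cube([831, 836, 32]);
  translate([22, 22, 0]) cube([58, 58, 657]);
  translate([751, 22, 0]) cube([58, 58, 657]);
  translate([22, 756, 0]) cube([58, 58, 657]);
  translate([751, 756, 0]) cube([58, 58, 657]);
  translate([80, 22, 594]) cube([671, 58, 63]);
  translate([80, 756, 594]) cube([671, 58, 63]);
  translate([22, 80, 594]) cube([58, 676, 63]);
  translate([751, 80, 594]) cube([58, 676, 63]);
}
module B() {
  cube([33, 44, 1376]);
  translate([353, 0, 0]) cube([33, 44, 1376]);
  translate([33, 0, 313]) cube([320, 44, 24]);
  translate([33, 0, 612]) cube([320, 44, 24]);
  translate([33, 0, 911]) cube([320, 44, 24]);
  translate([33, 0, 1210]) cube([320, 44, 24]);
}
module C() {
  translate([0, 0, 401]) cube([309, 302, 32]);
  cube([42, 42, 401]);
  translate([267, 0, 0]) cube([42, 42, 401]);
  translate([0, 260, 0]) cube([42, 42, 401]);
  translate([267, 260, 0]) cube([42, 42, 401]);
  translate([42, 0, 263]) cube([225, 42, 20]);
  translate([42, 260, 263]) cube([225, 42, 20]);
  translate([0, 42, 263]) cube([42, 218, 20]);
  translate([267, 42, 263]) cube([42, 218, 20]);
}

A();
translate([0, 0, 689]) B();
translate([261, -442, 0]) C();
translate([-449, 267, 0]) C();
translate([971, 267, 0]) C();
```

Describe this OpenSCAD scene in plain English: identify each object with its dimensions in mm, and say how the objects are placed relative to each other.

A is a table: top 831 mm (x) × 836 mm (y), 32 mm thick, upper face at z = 689 mm, on four 58×58 mm square legs, each inset 22 mm from the nearest pair of top edges, running from z = 0 to the bottom of the top. Four apron rails, 58 mm thick and 63 mm tall, run between adjacent legs with their top edges flush with the underside of the top and their outer faces flush with the legs' outer faces.

B is a straight ladder. Two 33×44 mm vertical rails, 1376 mm tall, stand 386 mm apart (outside-to-outside) with their front faces coplanar on the −y side. 4 rungs, each 44 mm deep and 24 mm tall, span between the inner faces of the rails, front faces flush with the rails. The lowest rung's underside is at z = 313 mm and rungs are spaced 299 mm apart (underside to underside).

C is a simple wooden stool: a rectangular seat 309 mm (x) by 302 mm (y), 32 mm thick, top face at z = 433 mm, on four square legs, each 42×42 mm in cross-section. The legs rest on z = 0, each flush with a corner of the seat. Four stretchers, 42 mm wide and 20 mm tall, connect adjacent legs with their undersides at z = 263 mm, each running between the inner faces of the legs it joins and aligned with the legs' outer faces on the other axis.

The ladder is on top of the table. Three stools sit around the table at the −y, −x, +x sides.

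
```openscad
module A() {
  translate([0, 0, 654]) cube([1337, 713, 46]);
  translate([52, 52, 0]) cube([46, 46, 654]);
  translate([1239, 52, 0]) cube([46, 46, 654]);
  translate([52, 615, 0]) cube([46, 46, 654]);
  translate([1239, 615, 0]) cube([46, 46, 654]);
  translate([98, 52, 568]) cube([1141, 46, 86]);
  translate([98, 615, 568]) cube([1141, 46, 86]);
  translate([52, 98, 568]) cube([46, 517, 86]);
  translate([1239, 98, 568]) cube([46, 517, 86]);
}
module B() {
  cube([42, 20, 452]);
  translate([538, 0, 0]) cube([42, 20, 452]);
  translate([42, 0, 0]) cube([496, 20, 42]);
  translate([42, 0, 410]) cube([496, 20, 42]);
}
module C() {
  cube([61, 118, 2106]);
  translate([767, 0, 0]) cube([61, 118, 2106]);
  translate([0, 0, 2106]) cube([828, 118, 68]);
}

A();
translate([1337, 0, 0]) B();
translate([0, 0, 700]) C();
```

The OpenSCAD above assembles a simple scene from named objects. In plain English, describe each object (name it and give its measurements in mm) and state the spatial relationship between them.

A is a rectangular dining table. The top is 1337×713×46 mm with its upper surface at z = 700 mm. It stands on four 46×46 mm square legs, each inset 52 mm from the nearest pair of top edges, running from the floor to the underside of the top. Four apron rails, 46 mm thick and 86 mm tall, run between adjacent legs with their top edges flush with the underside of the top and their outer faces flush with the legs' outer faces.

B is a picture frame with a 496×368 mm rectangular opening (x by z) and a uniform 42 mm border on every side. Frame depth is 20 mm along y. It is built from two vertical stiles running the full outside height and two horizontal rails spanning the gap between the stiles.

C is a rectangular door frame: two vertical jambs of 61×118 mm section, 2106 mm tall, with a clear opening 706 mm wide between their inner faces. A header 68 mm tall and 118 mm deep lies on top of the jambs and spans the full outside width.

The picture frame is against the table's +x side, with their −y faces flush. The door frame is on top of the table.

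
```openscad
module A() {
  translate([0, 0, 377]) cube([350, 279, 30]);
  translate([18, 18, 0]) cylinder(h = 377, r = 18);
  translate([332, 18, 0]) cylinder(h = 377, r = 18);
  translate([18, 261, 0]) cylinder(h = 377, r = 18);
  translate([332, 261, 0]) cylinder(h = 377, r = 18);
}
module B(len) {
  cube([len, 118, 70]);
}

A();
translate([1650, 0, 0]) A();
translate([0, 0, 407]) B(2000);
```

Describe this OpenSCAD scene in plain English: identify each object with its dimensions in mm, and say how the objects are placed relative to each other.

A is a four-legged stool. The seat is a 350×279×30 mm slab whose top surface is at z = 407 mm; four round legs, each 36 mm in diameter, run from the floor (z = 0) to the underside of the seat, each leg's axis is inset half a diameter from the nearest pair of seat edges (so the leg's bounding box is flush with the corner).

B is a rectangular beam 2000 mm long (x), 118 mm deep (y), 70 mm thick (z).

The beam spans the tops of two stools placed 1300 mm apart, resting at z = 407 mm.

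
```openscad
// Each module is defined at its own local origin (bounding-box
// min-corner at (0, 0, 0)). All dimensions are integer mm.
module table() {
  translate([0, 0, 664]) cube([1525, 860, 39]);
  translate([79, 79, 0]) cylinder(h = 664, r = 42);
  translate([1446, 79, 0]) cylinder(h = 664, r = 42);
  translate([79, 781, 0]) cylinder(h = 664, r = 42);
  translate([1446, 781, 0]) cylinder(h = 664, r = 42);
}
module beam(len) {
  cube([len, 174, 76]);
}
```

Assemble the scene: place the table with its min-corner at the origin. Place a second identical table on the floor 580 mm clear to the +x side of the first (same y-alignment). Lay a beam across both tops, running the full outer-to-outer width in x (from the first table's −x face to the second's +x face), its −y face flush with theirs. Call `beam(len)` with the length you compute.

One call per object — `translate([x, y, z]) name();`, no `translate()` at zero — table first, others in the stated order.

table();
translate([2105, 0, 0]) table();
translate([0, 0, 703]) beam(3630);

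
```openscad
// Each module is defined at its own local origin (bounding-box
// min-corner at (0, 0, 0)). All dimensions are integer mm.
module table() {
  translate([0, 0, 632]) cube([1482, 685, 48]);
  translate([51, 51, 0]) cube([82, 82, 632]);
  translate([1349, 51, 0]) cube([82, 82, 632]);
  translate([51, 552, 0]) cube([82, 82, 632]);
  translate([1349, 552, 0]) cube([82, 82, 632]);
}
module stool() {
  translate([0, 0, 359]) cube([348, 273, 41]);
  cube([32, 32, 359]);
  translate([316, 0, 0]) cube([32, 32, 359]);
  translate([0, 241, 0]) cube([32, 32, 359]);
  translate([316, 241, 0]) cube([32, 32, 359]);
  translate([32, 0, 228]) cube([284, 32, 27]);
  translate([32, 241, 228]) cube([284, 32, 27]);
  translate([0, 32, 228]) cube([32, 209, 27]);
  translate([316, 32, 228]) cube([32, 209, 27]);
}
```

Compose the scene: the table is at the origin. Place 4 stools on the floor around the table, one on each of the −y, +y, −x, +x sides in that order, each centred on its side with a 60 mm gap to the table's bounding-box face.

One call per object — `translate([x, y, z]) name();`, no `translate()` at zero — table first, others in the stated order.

table();
translate([567, -333, 0]) stool();
translate([567, 745, 0]) stool();
translate([-408, 206, 0]) stool();
translate([1542, 206, 0]) stool();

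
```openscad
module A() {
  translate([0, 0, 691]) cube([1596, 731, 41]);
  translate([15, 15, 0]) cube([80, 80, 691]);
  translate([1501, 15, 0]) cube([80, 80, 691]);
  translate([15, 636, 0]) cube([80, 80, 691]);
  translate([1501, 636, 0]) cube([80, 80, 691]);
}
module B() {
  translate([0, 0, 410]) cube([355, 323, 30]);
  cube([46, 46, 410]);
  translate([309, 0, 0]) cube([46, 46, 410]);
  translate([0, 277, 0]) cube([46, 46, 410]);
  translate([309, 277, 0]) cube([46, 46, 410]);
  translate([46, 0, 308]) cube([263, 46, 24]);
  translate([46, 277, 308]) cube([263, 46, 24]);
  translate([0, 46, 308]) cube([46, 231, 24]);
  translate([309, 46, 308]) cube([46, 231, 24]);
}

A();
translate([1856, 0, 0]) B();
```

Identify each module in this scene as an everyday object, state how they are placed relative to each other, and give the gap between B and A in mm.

The stool's nearest face is 260 mm from the table's +x face.

A is a table. B is a stool. The stool is on the floor beside the table on its +x side. The gap between the stool and the table is 260 mm.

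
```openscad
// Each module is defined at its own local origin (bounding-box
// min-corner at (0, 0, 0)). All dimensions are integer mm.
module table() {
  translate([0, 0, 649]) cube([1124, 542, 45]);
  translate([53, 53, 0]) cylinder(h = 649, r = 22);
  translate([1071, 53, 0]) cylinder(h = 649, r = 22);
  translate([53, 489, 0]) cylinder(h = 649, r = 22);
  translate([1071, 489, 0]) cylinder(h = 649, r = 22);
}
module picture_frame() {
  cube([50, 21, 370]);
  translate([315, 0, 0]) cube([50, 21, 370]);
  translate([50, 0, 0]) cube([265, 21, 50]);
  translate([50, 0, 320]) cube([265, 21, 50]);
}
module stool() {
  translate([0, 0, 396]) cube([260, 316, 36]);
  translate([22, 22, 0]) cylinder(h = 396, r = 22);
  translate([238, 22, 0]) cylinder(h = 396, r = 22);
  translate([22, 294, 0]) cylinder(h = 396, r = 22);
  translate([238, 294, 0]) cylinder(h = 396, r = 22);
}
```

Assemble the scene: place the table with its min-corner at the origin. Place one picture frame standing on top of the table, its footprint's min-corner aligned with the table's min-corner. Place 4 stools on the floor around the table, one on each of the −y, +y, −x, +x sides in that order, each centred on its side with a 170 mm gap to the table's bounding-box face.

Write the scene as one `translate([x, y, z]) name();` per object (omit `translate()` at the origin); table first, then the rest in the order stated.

table();
translate([0, 0, 694]) picture_frame();
translate([432, -486, 0]) stool();
translate([432, 712, 0]) stool();
translate([-430, 113, 0]) stool();
translate([1294, 113, 0]) stool();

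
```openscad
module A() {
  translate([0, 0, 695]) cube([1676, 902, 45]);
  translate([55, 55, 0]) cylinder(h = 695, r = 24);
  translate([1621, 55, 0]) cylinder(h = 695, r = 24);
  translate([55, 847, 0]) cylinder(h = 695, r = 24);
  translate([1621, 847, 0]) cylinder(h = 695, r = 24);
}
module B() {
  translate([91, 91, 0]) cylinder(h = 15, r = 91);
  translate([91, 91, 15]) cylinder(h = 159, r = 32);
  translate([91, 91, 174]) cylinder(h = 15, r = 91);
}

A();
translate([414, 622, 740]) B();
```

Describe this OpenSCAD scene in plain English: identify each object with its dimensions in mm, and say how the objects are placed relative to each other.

A is a rectangular dining table. The top is 1676×902×45 mm with its upper surface at z = 740 mm. It stands on four round legs of 48 mm diameter, each leg's bounding box inset 31 mm from the nearest pair of top edges, running from the floor to the underside of the top.

B is a spool: two coaxial disc flanges of radius 91 mm and thickness 15 mm, joined by a core cylinder of radius 32 mm and height 159 mm. The lower flange rests on z = 0 and the three cylinders share a vertical axis.

The spool is on top of the table.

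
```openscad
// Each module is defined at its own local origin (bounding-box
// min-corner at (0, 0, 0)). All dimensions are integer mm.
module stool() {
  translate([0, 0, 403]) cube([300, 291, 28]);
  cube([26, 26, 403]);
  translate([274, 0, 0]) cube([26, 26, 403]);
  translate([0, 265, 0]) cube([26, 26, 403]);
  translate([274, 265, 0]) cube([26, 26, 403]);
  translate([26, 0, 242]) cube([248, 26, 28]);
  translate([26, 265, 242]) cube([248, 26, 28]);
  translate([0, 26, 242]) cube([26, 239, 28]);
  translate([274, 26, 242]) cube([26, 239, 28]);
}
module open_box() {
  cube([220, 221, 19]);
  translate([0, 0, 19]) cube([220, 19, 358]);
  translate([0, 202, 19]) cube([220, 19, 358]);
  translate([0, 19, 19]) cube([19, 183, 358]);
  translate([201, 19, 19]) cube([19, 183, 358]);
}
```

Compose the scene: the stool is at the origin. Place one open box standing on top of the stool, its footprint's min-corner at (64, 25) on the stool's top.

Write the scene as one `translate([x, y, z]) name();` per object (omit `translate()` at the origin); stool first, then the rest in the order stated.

stool();
translate([64, 25, 431]) open_box();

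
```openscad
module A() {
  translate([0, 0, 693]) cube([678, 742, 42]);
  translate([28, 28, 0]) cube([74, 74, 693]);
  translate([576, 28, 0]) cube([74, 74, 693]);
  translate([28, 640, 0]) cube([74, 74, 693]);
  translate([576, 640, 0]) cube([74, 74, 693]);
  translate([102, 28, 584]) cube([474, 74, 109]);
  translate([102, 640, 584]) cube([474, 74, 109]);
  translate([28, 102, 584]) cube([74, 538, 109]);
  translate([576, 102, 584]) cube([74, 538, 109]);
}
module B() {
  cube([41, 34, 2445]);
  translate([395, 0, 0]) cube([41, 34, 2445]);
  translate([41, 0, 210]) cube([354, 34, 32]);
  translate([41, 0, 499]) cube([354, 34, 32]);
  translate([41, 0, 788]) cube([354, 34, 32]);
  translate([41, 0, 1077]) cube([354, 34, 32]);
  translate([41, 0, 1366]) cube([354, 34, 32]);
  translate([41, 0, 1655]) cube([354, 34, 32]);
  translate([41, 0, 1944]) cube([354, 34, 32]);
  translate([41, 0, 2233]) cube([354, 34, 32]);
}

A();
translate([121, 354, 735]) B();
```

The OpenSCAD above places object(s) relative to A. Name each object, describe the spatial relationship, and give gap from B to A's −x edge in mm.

A is a table. B is a ladder. The ladder is on top of the table, centred. The gap from the ladder to the table's −x edge is 121 mm.

The ladder's min-x is at 121; the table's min-x is 0; gap = 121 mm.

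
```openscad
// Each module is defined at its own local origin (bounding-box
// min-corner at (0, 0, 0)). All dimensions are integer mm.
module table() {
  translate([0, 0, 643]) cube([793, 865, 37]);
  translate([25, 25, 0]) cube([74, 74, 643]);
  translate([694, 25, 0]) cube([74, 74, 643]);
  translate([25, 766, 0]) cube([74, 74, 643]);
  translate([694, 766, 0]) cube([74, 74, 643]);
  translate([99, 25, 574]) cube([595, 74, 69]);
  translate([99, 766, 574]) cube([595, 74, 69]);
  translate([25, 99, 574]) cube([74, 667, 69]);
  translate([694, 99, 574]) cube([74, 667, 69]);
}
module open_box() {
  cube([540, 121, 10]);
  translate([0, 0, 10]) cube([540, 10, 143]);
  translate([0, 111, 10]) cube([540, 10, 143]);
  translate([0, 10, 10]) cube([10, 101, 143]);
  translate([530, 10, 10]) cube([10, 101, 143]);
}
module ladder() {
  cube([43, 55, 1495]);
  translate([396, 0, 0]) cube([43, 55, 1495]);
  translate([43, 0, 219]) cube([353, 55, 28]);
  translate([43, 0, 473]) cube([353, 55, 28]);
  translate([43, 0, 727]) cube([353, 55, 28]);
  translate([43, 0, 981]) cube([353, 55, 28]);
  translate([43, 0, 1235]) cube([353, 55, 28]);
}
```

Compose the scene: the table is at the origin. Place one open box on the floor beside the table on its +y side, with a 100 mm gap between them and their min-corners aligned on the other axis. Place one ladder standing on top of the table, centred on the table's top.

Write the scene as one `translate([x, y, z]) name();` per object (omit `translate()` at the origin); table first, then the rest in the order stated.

table();
translate([0, 965, 0]) open_box();
translate([177, 405, 680]) ladder();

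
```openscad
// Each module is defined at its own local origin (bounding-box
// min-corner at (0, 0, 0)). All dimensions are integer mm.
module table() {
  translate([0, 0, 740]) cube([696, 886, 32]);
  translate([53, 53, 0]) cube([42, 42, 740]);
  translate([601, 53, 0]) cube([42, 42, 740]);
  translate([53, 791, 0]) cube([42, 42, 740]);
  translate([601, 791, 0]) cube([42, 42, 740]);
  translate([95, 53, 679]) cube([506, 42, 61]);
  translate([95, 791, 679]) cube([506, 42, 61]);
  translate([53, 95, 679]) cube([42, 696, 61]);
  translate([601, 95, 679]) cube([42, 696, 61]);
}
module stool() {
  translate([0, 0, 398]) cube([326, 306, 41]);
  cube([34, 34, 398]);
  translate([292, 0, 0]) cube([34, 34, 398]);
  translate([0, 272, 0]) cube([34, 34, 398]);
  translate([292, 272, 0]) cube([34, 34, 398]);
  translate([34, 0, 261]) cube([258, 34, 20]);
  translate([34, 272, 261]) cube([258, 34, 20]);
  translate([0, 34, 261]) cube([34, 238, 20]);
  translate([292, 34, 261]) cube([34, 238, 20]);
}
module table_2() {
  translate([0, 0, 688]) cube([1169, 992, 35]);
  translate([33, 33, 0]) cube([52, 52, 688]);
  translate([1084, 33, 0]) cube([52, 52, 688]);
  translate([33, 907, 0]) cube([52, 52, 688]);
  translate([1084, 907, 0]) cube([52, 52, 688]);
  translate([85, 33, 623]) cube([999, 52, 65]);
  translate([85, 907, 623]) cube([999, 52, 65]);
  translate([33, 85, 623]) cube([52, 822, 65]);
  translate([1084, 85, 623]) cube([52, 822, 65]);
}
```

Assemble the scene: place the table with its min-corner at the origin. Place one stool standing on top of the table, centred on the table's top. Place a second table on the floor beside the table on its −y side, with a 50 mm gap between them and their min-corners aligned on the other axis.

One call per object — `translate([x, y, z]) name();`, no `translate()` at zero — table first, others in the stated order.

table();
translate([185, 290, 772]) stool();
translate([0, -1042, 0]) table_2();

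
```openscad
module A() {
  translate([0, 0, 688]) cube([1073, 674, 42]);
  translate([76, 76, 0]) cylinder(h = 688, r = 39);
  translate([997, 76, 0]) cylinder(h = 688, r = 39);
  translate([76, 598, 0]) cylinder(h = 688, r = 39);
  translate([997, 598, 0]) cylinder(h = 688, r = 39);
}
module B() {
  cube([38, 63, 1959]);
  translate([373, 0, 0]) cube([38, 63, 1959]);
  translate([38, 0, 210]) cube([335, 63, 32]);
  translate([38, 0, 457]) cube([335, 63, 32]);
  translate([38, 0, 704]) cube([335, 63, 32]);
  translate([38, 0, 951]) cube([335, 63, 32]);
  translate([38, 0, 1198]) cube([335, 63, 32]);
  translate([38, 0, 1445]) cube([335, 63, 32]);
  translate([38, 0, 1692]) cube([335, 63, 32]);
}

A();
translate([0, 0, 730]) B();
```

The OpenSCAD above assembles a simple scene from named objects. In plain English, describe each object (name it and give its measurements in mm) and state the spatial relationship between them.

A is a table: top 1073 mm (x) × 674 mm (y), 42 mm thick, upper face at z = 730 mm, on four round legs of 78 mm diameter, each leg's bounding box inset 37 mm from the nearest pair of top edges, running from z = 0 to the bottom of the top.

B is a straight ladder. Two 38×63 mm vertical rails, 1959 mm tall, stand 411 mm apart (outside-to-outside) with their front faces coplanar on the −y side. 7 rungs, each 63 mm deep and 32 mm tall, span between the inner faces of the rails, front faces flush with the rails. The lowest rung's underside is at z = 210 mm and rungs are spaced 247 mm apart (underside to underside).

The ladder is on top of the table.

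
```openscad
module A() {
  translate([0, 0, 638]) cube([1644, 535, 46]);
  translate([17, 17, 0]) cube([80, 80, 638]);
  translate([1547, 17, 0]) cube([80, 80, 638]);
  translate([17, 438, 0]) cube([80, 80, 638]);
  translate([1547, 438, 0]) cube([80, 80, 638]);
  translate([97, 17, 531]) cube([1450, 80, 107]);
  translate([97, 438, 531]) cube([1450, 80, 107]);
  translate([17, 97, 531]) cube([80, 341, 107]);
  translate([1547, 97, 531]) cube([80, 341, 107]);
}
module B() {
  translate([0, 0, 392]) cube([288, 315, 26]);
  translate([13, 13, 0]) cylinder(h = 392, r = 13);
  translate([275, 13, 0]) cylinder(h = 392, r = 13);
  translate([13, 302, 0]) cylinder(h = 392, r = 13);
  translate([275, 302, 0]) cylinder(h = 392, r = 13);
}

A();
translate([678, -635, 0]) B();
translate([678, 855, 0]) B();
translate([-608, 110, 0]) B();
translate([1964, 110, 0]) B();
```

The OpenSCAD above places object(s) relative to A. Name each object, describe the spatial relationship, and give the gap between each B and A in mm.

A is a table. B is a stool. Four stools sit around the table at the −y, +y, −x, +x sides. The gap between each stool and the table is 320 mm.

Each stool's nearest face is 320 mm from the table's bounding box.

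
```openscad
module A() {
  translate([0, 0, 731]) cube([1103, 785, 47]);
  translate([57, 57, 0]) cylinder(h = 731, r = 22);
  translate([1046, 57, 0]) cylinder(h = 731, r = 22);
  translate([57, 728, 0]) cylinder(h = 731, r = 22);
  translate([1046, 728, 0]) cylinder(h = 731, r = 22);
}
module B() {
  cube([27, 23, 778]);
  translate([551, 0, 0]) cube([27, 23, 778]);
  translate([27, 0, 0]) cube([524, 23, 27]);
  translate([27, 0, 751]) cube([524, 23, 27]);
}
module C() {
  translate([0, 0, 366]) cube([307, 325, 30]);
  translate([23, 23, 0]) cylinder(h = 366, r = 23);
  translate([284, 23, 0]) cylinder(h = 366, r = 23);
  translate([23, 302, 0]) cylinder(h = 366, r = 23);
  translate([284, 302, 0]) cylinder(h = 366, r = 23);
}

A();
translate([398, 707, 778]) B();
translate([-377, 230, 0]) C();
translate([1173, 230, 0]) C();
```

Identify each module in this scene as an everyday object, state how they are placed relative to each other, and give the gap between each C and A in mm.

Each stool's nearest face is 70 mm from the table's bounding box.

A is a table. B is a picture frame. C is a stool. The picture frame is on top of the table. Two stools sit around the table at the −x, +x sides. The gap between each stool and the table is 70 mm.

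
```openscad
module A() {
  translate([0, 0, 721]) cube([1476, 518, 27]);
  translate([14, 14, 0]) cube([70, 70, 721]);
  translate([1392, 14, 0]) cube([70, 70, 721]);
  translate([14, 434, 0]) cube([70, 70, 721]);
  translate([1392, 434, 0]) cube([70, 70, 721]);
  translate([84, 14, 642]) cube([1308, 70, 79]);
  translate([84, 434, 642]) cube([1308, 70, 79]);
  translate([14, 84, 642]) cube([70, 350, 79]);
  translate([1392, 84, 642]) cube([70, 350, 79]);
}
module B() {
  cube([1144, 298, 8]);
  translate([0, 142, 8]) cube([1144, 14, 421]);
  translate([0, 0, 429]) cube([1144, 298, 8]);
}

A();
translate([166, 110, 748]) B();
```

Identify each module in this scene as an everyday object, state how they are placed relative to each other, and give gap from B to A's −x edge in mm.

A is a table. B is an I-beam. The I-beam is on top of the table, centred. The gap from the I-beam to the table's −x edge is 166 mm.

The I-beam's min-x is at 166; the table's min-x is 0; gap = 166 mm.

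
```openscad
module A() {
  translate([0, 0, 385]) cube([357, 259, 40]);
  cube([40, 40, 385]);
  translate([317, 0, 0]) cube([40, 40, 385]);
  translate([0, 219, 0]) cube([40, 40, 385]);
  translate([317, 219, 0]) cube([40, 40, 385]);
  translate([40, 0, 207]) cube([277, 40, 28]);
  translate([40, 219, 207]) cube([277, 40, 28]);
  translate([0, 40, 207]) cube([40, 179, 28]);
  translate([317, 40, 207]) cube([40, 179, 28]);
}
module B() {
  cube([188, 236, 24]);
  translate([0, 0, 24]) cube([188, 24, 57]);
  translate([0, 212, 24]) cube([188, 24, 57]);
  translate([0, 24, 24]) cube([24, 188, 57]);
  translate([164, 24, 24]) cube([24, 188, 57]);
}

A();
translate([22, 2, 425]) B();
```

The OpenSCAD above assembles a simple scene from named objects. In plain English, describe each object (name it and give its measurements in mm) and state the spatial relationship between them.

A is a four-legged stool. The seat is 357×259 mm, 40 mm thick, top at z = 425 mm. It stands on four square legs, each 40×40 mm in cross-section, from z = 0 to the seat underside, each flush with a corner of the seat. Four stretchers, 40 mm wide and 28 mm tall, connect adjacent legs with their undersides at z = 207 mm, each running between the inner faces of the legs it joins and aligned with the legs' outer faces on the other axis.

B is an open-topped rectangular box: outside dimensions 188×236×81 mm, with a uniform wall and base thickness of 24 mm. The base is a full 188×236 slab on the floor; four walls sit on top of the base. The front and back walls (the −y and +y sides) span the full width; the two side walls fit between them.

The open box is on top of the stool.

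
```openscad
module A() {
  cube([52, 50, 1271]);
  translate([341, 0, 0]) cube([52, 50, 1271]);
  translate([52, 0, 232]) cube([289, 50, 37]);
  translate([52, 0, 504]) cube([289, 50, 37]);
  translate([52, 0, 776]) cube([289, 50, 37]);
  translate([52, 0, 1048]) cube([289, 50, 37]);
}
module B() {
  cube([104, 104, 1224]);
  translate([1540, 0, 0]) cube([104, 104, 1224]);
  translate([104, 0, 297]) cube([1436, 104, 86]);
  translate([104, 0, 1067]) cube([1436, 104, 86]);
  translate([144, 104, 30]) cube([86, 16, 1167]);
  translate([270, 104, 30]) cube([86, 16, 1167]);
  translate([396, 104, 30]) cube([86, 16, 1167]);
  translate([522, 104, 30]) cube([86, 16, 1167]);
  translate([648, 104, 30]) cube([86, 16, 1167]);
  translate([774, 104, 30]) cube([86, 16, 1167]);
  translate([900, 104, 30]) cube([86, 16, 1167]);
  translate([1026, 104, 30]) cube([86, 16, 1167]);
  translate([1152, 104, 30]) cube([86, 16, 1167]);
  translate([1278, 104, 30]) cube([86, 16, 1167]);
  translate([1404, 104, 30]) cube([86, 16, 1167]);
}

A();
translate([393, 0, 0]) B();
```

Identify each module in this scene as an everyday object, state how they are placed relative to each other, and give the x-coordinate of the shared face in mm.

The ladder's +x face and the fence section's −x face are both at x = 393 mm.

A is a ladder. B is a fence section. The fence section is against the ladder's +x side, with their −y faces flush. The x-coordinate of the shared face is 393 mm.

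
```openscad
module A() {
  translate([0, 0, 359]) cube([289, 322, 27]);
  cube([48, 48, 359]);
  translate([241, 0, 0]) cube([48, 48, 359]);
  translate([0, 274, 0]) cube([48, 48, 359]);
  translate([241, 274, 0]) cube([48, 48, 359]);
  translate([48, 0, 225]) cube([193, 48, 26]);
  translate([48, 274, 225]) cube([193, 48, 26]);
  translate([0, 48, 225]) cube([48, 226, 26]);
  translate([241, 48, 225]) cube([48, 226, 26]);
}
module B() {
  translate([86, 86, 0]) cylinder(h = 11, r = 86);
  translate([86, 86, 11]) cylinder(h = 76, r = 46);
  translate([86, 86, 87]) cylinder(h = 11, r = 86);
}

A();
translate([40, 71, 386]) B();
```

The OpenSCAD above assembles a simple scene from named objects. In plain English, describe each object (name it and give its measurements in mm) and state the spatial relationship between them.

A is a four-legged stool. The seat is 289×322 mm, 27 mm thick, top at z = 386 mm. It stands on four square legs, each 48×48 mm in cross-section, from z = 0 to the seat underside, each flush with a corner of the seat. Four stretchers, 48 mm wide and 26 mm tall, connect adjacent legs with their undersides at z = 225 mm, each running between the inner faces of the legs it joins and aligned with the legs' outer faces on the other axis.

B is a spool: two coaxial disc flanges of radius 86 mm and thickness 11 mm, joined by a core cylinder of radius 46 mm and height 76 mm. The lower flange rests on z = 0 and the three cylinders share a vertical axis.

The spool is on top of the stool.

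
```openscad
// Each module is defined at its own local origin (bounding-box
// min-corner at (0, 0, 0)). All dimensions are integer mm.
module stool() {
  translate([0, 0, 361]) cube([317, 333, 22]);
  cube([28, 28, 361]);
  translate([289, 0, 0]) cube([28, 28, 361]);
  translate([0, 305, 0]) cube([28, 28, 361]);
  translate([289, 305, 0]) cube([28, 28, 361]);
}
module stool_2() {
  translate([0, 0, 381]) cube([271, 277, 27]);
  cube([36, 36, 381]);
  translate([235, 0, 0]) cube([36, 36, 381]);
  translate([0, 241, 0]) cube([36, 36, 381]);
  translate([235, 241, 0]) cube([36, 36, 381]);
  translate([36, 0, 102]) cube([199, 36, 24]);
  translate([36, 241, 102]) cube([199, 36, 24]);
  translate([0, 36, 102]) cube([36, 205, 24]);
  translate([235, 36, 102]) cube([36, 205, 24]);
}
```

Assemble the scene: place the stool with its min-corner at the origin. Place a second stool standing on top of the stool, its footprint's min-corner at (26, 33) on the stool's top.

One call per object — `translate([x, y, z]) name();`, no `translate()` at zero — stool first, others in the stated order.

stool();
translate([26, 33, 383]) stool_2();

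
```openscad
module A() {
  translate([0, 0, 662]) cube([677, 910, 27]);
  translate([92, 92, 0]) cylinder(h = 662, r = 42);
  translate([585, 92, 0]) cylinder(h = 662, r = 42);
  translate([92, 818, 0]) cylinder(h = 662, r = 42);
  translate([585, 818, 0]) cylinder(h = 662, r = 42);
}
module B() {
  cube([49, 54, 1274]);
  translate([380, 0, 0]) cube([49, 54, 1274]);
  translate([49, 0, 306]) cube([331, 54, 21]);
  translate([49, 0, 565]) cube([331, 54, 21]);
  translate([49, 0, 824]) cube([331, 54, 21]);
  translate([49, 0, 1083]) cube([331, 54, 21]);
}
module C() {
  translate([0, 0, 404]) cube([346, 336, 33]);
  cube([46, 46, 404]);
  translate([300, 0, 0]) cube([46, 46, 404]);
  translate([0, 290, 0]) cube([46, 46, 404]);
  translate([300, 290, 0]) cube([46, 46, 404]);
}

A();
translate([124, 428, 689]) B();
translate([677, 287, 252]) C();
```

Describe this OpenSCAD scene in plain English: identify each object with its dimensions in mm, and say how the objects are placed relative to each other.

A is a rectangular dining table. The top is 677×910×27 mm with its upper surface at z = 689 mm. It stands on four round legs of 84 mm diameter, each leg's bounding box inset 50 mm from the nearest pair of top edges, running from the floor to the underside of the top.

B is a straight ladder. Two 49×54 mm vertical rails, 1274 mm tall, stand 429 mm apart (outside-to-outside) with their front faces coplanar on the −y side. 4 rungs, each 54 mm deep and 21 mm tall, span between the inner faces of the rails, front faces flush with the rails. The lowest rung's underside is at z = 306 mm and rungs are spaced 259 mm apart (underside to underside).

C is a four-legged stool. The seat is 346×336 mm, 33 mm thick, top at z = 437 mm. It stands on four square legs, each 46×46 mm in cross-section, from z = 0 to the seat underside, each flush with a corner of the seat.

The ladder is on top of the table, centred. The stool is beside the table with their tops flush at z = 689.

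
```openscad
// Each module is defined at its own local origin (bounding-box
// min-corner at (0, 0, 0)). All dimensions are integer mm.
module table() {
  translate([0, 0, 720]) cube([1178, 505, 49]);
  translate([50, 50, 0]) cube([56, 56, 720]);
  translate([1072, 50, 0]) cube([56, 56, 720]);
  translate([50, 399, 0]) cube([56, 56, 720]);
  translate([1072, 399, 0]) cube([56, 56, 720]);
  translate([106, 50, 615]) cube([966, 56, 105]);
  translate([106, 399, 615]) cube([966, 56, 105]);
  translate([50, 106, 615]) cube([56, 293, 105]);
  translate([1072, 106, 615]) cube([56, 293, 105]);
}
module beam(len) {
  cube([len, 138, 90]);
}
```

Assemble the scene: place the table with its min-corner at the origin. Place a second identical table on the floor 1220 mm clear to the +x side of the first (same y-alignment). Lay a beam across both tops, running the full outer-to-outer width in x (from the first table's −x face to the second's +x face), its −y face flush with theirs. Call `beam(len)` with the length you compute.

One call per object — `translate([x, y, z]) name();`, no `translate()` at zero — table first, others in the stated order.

table();
translate([2398, 0, 0]) table();
translate([0, 0, 769]) beam(3576);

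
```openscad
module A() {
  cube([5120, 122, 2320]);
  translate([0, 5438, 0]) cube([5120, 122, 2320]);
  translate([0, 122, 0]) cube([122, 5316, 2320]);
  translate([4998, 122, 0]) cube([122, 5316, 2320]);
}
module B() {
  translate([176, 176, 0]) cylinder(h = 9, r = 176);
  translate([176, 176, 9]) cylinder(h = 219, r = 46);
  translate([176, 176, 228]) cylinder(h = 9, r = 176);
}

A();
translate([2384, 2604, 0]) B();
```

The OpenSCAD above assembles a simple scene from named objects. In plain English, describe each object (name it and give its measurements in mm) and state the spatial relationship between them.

A is a box-shaped house frame (walls only): outside footprint 5120×5560 mm, wall height 2320 mm, wall thickness 122 mm. The two y-facing walls run the full x-width; the two x-facing walls fit between the inner faces of the y-facing walls.

B is a spool: two coaxial disc flanges of radius 176 mm and thickness 9 mm, joined by a core cylinder of radius 46 mm and height 219 mm. The lower flange rests on z = 0 and the three cylinders share a vertical axis.

The spool sits inside the house frame, centred.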